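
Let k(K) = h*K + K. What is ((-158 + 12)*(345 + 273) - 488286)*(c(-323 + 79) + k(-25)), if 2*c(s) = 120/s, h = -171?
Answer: -149971076790/61 ≈ -2.4585e+9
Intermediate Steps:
k(K) = -170*K (k(K) = -171*K + K = -170*K)
c(s) = 60/s (c(s) = (120/s)/2 = 60/s)
((-158 + 12)*(345 + 273) - 488286)*(c(-323 + 79) + k(-25)) = ((-158 + 12)*(345 + 273) - 488286)*(60/(-323 + 79) - 170*(-25)) = (-146*618 - 488286)*(60/(-244) + 4250) = (-90228 - 488286)*(60*(-1/244) + 4250) = -578514*(-15/61 + 4250) = -578514*259235/61 = -149971076790/61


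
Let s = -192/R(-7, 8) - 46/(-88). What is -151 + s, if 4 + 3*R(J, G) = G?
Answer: -12957/44 ≈ -294.48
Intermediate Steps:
R(J, G) = -4/3 + G/3
s = -6313/44 (s = -192/(-4/3 + (⅓)*8) - 46/(-88) = -192/(-4/3 + 8/3) - 46*(-1/88) = -192/4/3 + 23/44 = -192*¾ + 23/44 = -144 + 23/44 = -6313/44 ≈ -143.48)
-151 + s = -151 - 6313/44 = -12957/44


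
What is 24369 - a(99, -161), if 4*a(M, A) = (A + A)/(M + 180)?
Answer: 13598063/558 ≈ 24369.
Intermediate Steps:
a(M, A) = A/(2*(180 + M)) (a(M, A) = ((A + A)/(M + 180))/4 = ((2*A)/(180 + M))/4 = (2*A/(180 + M))/4 = A/(2*(180 + M)))
24369 - a(99, -161) = 24369 - (-161)/(2*(180 + 99)) = 24369 - (-161)/(2*279) = 24369 - 1*(-161/558) = 24369 + 161/558 = 13598063/558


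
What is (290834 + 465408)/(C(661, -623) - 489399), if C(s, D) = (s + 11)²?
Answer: -756242/37815 ≈ -19.998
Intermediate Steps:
C(s, D) = (11 + s)²
(290834 + 465408)/(C(661, -623) - 489399) = (290834 + 465408)/((11 + 661)² - 489399) = 756242/(672² - 489399) = 756242/(451584 - 489399) = 756242/(-37815) = 756242*(-1/37815) = -756242/37815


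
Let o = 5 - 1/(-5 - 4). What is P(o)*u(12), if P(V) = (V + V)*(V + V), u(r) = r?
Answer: 33856/27 ≈ 1253.9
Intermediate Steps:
o = 46/9 (o = 5 - 1/(-9) = 5 - 1*(-⅑) = 5 + ⅑ = 46/9 ≈ 5.1111)
P(V) = 4*V² (P(V) = (2*V)*(2*V) = 4*V²)
P(o)*u(12) = (4*(46/9)²)*12 = (4*(2116/81))*12 = (8464/81)*12 = 33856/27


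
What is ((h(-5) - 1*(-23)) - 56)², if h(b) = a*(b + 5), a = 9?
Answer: 1089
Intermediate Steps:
h(b) = 45 + 9*b (h(b) = 9*(b + 5) = 9*(5 + b) = 45 + 9*b)
((h(-5) - 1*(-23)) - 56)² = (((45 + 9*(-5)) - 1*(-23)) - 56)² = (((45 - 45) + 23) - 56)² = ((0 + 23) - 56)² = (23 - 56)² = (-33)² = 1089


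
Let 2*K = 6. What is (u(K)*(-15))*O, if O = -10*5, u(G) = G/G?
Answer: 750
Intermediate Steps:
K = 3 (K = (½)*6 = 3)
u(G) = 1
O = -50
(u(K)*(-15))*O = (1*(-15))*(-50) = -15*(-50) = 750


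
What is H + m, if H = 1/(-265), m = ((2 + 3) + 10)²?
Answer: 59624/265 ≈ 225.00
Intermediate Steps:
m = 225 (m = (5 + 10)² = 15² = 225)
H = -1/265 ≈ -0.0037736
H + m = -1/265 + 225 = 59624/265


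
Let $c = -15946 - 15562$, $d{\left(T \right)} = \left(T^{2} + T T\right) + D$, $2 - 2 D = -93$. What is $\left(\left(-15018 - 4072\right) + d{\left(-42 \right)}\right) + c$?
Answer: $- \frac{94045}{2} \approx -47023.0$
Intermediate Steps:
$D = \frac{95}{2}$ ($D = 1 - - \frac{93}{2} = 1 + \frac{93}{2} = \frac{95}{2} \approx 47.5$)
$d{\left(T \right)} = \frac{95}{2} + 2 T^{2}$ ($d{\left(T \right)} = \left(T^{2} + T T\right) + \frac{95}{2} = \left(T^{2} + T^{2}\right) + \frac{95}{2} = 2 T^{2} + \frac{95}{2} = \frac{95}{2} + 2 T^{2}$)
$c = -31508$ ($c = -15946 - 15562 = -31508$)
$\left(\left(-15018 - 4072\right) + d{\left(-42 \right)}\right) + c = \left(\left(-15018 - 4072\right) + \left(\frac{95}{2} + 2 \left(-42\right)^{2}\right)\right) - 31508 = \left(\left(-15018 - 4072\right) + \left(\frac{95}{2} + 2 \cdot 1764\right)\right) - 31508 = \left(-19090 + \left(\frac{95}{2} + 3528\right)\right) - 31508 = \left(-19090 + \frac{7151}{2}\right) - 31508 = - \frac{31029}{2} - 31508 = - \frac{94045}{2}$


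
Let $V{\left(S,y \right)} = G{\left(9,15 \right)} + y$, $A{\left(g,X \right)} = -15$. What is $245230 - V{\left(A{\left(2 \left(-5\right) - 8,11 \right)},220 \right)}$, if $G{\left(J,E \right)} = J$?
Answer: $245001$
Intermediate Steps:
$V{\left(S,y \right)} = 9 + y$
$245230 - V{\left(A{\left(2 \left(-5\right) - 8,11 \right)},220 \right)} = 245230 - \left(9 + 220\right) = 245230 - 229 = 245001$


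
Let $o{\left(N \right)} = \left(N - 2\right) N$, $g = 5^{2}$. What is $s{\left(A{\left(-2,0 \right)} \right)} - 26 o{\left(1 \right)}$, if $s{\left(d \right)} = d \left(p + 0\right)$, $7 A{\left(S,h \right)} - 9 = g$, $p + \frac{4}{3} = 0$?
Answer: $\frac{410}{21} \approx 19.524$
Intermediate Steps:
$g = 25$
$p = - \frac{4}{3}$ ($p = - \frac{4}{3} + 0 = - \frac{4}{3} \approx -1.3333$)
$A{\left(S,h \right)} = \frac{34}{7}$ ($A{\left(S,h \right)} = \frac{9}{7} + \frac{1}{7} \cdot 25 = \frac{9}{7} + \frac{25}{7} = \frac{34}{7}$)
$s{\left(d \right)} = - \frac{4 d}{3}$ ($s{\left(d \right)} = d \left(- \frac{4}{3} + 0\right) = d \left(- \frac{4}{3}\right) = - \frac{4 d}{3}$)
$o{\left(N \right)} = N \left(-2 + N\right)$ ($o{\left(N \right)} = \left(N - 2\right) N = \left(-2 + N\right) N = N \left(-2 + N\right)$)
$s{\left(A{\left(-2,0 \right)} \right)} - 26 o{\left(1 \right)} = \left(- \frac{4}{3}\right) \frac{34}{7} - 26 \cdot 1 \left(-2 + 1\right) = - \frac{136}{21} - 26 \cdot 1 \left(-1\right) = - \frac{136}{21} - -26 = - \frac{136}{21} + 26 = \frac{410}{21}$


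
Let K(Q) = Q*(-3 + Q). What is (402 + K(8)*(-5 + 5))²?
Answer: 161604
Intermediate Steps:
(402 + K(8)*(-5 + 5))² = (402 + (8*(-3 + 8))*(-5 + 5))² = (402 + (8*5)*0)² = (402 + 40*0)² = (402 + 0)² = 402² = 161604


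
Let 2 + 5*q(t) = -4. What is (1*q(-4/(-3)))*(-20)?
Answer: 24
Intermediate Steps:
q(t) = -6/5 (q(t) = -⅖ + (⅕)*(-4) = -⅖ - ⅘ = -6/5)
(1*q(-4/(-3)))*(-20) = (1*(-6/5))*(-20) = -6/5*(-20) = 24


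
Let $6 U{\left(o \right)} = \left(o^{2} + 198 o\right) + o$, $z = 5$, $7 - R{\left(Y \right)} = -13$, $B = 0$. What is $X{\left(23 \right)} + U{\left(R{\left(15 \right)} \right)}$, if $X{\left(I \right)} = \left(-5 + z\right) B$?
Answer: $730$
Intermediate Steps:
$R{\left(Y \right)} = 20$ ($R{\left(Y \right)} = 7 - -13 = 7 + 13 = 20$)
$U{\left(o \right)} = \frac{o^{2}}{6} + \frac{199 o}{6}$ ($U{\left(o \right)} = \frac{\left(o^{2} + 198 o\right) + o}{6} = \frac{o^{2} + 199 o}{6} = \frac{o^{2}}{6} + \frac{199 o}{6}$)
$X{\left(I \right)} = 0$ ($X{\left(I \right)} = \left(-5 + 5\right) 0 = 0 \cdot 0 = 0$)
$X{\left(23 \right)} + U{\left(R{\left(15 \right)} \right)} = 0 + \frac{1}{6} \cdot 20 \left(199 + 20\right) = 0 + \frac{1}{6} \cdot 20 \cdot 219 = 0 + 730 = 730$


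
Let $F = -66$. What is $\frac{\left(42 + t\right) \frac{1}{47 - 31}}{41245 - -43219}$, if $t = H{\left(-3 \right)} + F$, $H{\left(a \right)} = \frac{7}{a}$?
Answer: $- \frac{79}{4054272} \approx -1.9486 \cdot 10^{-5}$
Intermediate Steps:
$t = - \frac{205}{3}$ ($t = \frac{7}{-3} - 66 = 7 \left(- \frac{1}{3}\right) - 66 = - \frac{7}{3} - 66 = - \frac{205}{3} \approx -68.333$)
$\frac{\left(42 + t\right) \frac{1}{47 - 31}}{41245 - -43219} = \frac{\left(42 - \frac{205}{3}\right) \frac{1}{47 - 31}}{41245 - -43219} = \frac{\left(- \frac{79}{3}\right) \frac{1}{16}}{41245 + 43219} = \frac{\left(- \frac{79}{3}\right) \frac{1}{16}}{84464} = \left(- \frac{79}{48}\right) \frac{1}{84464} = - \frac{79}{4054272}$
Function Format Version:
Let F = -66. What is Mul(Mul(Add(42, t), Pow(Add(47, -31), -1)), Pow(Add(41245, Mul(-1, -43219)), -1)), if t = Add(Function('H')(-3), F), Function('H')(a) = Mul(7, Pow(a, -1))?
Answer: Rational(-79, 4054272) ≈ -1.9486e-5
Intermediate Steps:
t = Rational(-205, 3) (t = Add(Mul(7, Pow(-3, -1)), -66) = Add(Mul(7, Rational(-1, 3)), -66) = Add(Rational(-7, 3), -66) = Rational(-205, 3) ≈ -68.333)
Mul(Mul(Add(42, t), Pow(Add(47, -31), -1)), Pow(Add(41245, Mul(-1, -43219)), -1)) = Mul(Mul(Add(42, Rational(-205, 3)), Pow(Add(47, -31), -1)), Pow(Add(41245, Mul(-1, -43219)), -1)) = Mul(Mul(Rational(-79, 3), Pow(16, -1)), Pow(Add(41245, 43219), -1)) = Mul(Mul(Rational(-79, 3), Rational(1, 16)), Pow(84464, -1)) = Mul(Rational(-79, 48), Rational(1, 84464)) = Rational(-79, 4054272)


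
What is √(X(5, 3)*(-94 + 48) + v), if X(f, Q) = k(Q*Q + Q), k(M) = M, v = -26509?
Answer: I*√27061 ≈ 164.5*I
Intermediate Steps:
X(f, Q) = Q + Q² (X(f, Q) = Q*Q + Q = Q² + Q = Q + Q²)
√(X(5, 3)*(-94 + 48) + v) = √((3*(1 + 3))*(-94 + 48) - 26509) = √((3*4)*(-46) - 26509) = √(12*(-46) - 26509) = √(-552 - 26509) = √(-27061) = I*√27061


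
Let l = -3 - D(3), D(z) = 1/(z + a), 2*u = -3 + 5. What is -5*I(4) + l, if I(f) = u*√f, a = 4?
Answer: -92/7 ≈ -13.143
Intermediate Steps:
u = 1 (u = (-3 + 5)/2 = (½)*2 = 1)
D(z) = 1/(4 + z) (D(z) = 1/(z + 4) = 1/(4 + z))
I(f) = √f (I(f) = 1*√f = √f)
l = -22/7 (l = -3 - 1/(4 + 3) = -3 - 1/7 = -3 - 1*⅐ = -3 - ⅐ = -22/7 ≈ -3.1429)
-5*I(4) + l = -5*√4 - 22/7 = -5*2 - 22/7 = -10 - 22/7 = -92/7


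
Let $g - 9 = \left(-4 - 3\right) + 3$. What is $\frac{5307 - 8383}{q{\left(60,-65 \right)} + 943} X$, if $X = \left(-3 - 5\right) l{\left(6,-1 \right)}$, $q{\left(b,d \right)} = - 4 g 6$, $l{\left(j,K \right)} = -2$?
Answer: $- \frac{49216}{823} \approx -59.801$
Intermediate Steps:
$g = 5$ ($g = 9 + \left(\left(-4 - 3\right) + 3\right) = 9 + \left(-7 + 3\right) = 9 - 4 = 5$)
$q{\left(b,d \right)} = -120$ ($q{\left(b,d \right)} = \left(-4\right) 5 \cdot 6 = \left(-20\right) 6 = -120$)
$X = 16$ ($X = \left(-3 - 5\right) \left(-2\right) = \left(-8\right) \left(-2\right) = 16$)
$\frac{5307 - 8383}{q{\left(60,-65 \right)} + 943} X = \frac{5307 - 8383}{-120 + 943} \cdot 16 = - \frac{3076}{823} \cdot 16 = \left(-3076\right) \frac{1}{823} \cdot 16 = \left(- \frac{3076}{823}\right) 16 = - \frac{49216}{823}$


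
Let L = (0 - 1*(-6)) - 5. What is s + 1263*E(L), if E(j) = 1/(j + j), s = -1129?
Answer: -995/2 ≈ -497.50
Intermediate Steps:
L = 1 (L = (0 + 6) - 5 = 6 - 5 = 1)
E(j) = 1/(2*j)
s + 1263*E(L) = -1129 + 1263*((½)/1) = -1129 + 1263*((½)*1) = -1129 + 1263*(½) = -1129 + 1263/2 = -995/2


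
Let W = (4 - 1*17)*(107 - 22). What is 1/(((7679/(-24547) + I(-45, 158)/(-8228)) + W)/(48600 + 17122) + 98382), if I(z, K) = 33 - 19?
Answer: 6637025420476/652963723295581007 ≈ 1.0164e-5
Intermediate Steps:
I(z, K) = 14
W = -1105 (W = (4 - 17)*85 = -13*85 = -1105)
1/(((7679/(-24547) + I(-45, 158)/(-8228)) + W)/(48600 + 17122) + 98382) = 1/(((7679/(-24547) + 14/(-8228)) - 1105)/(48600 + 17122) + 98382) = 1/(((7679*(-1/24547) + 14*(-1/8228)) - 1105)/65722 + 98382) = 1/(((-7679/24547 - 7/4114) - 1105)*(1/65722) + 98382) = 1/((-31763235/100986358 - 1105)*(1/65722) + 98382) = 1/(-111621688825/100986358*1/65722 + 98382) = 1/(-111621688825/6637025420476 + 98382) = 1/(652963723295581007/6637025420476) = 6637025420476/652963723295581007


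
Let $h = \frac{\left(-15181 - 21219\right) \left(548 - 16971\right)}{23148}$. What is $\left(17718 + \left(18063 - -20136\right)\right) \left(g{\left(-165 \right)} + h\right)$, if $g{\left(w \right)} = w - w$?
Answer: $\frac{928528500900}{643} \approx 1.4441 \cdot 10^{9}$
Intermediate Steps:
$g{\left(w \right)} = 0$
$h = \frac{149449300}{5787}$ ($h = \left(-36400\right) \left(-16423\right) \frac{1}{23148} = 597797200 \cdot \frac{1}{23148} = \frac{149449300}{5787} \approx 25825.0$)
$\left(17718 + \left(18063 - -20136\right)\right) \left(g{\left(-165 \right)} + h\right) = \left(17718 + \left(18063 - -20136\right)\right) \left(0 + \frac{149449300}{5787}\right) = \left(17718 + \left(18063 + 20136\right)\right) \frac{149449300}{5787} = \left(17718 + 38199\right) \frac{149449300}{5787} = 55917 \cdot \frac{149449300}{5787} = \frac{928528500900}{643}$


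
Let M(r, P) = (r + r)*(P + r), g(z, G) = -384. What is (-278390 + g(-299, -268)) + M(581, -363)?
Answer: -25458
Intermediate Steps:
M(r, P) = 2*r*(P + r) (M(r, P) = (2*r)*(P + r) = 2*r*(P + r))
(-278390 + g(-299, -268)) + M(581, -363) = (-278390 - 384) + 2*581*(-363 + 581) = -278774 + 2*581*218 = -278774 + 253316 = -25458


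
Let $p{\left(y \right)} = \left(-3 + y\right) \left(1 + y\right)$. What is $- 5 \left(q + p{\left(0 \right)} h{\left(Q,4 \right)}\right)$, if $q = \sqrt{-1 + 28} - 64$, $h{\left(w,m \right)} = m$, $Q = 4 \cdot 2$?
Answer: $380 - 15 \sqrt{3} \approx 354.02$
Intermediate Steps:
$Q = 8$
$p{\left(y \right)} = \left(1 + y\right) \left(-3 + y\right)$
$q = -64 + 3 \sqrt{3}$ ($q = \sqrt{27} - 64 = 3 \sqrt{3} - 64 = -64 + 3 \sqrt{3} \approx -58.804$)
$- 5 \left(q + p{\left(0 \right)} h{\left(Q,4 \right)}\right) = - 5 \left(\left(-64 + 3 \sqrt{3}\right) + \left(-3 + 0^{2} - 0\right) 4\right) = - 5 \left(\left(-64 + 3 \sqrt{3}\right) + \left(-3 + 0 + 0\right) 4\right) = - 5 \left(\left(-64 + 3 \sqrt{3}\right) - 12\right) = - 5 \left(-76 + 3 \sqrt{3}\right) = 380 - 15 \sqrt{3}$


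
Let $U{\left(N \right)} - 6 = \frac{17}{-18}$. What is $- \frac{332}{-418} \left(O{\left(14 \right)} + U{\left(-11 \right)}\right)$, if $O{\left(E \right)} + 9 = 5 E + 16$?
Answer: $\frac{122591}{1881} \approx 65.173$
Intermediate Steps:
$U{\left(N \right)} = \frac{91}{18}$ ($U{\left(N \right)} = 6 + \frac{17}{-18} = 6 + 17 \left(- \frac{1}{18}\right) = 6 - \frac{17}{18} = \frac{91}{18}$)
$O{\left(E \right)} = 7 + 5 E$ ($O{\left(E \right)} = -9 + \left(5 E + 16\right) = -9 + \left(16 + 5 E\right) = 7 + 5 E$)
$- \frac{332}{-418} \left(O{\left(14 \right)} + U{\left(-11 \right)}\right) = - \frac{332}{-418} \left(\left(7 + 5 \cdot 14\right) + \frac{91}{18}\right) = \left(-332\right) \left(- \frac{1}{418}\right) \left(\left(7 + 70\right) + \frac{91}{18}\right) = \frac{166 \left(77 + \frac{91}{18}\right)}{209} = \frac{166}{209} \cdot \frac{1477}{18} = \frac{122591}{1881}$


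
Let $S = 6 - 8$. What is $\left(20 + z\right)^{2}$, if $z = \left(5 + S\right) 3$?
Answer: $841$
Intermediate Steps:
$S = -2$ ($S = 6 - 8 = -2$)
$z = 9$ ($z = \left(5 - 2\right) 3 = 3 \cdot 3 = 9$)
$\left(20 + z\right)^{2} = \left(20 + 9\right)^{2} = 29^{2} = 841$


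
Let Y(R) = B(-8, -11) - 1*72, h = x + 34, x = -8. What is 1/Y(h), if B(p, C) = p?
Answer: -1/80 ≈ -0.012500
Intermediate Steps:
h = 26 (h = -8 + 34 = 26)
Y(R) = -80 (Y(R) = -8 - 1*72 = -8 - 72 = -80)
1/Y(h) = 1/(-80) = -1/80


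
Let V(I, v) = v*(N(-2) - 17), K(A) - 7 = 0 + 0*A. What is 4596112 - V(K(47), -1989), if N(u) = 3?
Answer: 4568266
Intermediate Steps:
K(A) = 7 (K(A) = 7 + (0 + 0*A) = 7 + (0 + 0) = 7 + 0 = 7)
V(I, v) = -14*v (V(I, v) = v*(3 - 17) = v*(-14) = -14*v)
4596112 - V(K(47), -1989) = 4596112 - (-14)*(-1989) = 4596112 - 1*27846 = 4596112 - 27846 = 4568266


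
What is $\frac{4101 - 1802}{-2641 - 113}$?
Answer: $- \frac{2299}{2754} \approx -0.83479$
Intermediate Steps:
$\frac{4101 - 1802}{-2641 - 113} = \frac{4101 - 1802}{-2754} = 2299 \left(- \frac{1}{2754}\right) = - \frac{2299}{2754}$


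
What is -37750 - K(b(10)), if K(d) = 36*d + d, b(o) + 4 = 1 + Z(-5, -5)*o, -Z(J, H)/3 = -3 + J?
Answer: -46519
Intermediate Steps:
Z(J, H) = 9 - 3*J (Z(J, H) = -3*(-3 + J) = 9 - 3*J)
b(o) = -3 + 24*o (b(o) = -4 + (1 + (9 - 3*(-5))*o) = -4 + (1 + (9 + 15)*o) = -4 + (1 + 24*o) = -3 + 24*o)
K(d) = 37*d
-37750 - K(b(10)) = -37750 - 37*(-3 + 24*10) = -37750 - 37*(-3 + 240) = -37750 - 37*237 = -37750 - 1*8769 = -37750 - 8769 = -46519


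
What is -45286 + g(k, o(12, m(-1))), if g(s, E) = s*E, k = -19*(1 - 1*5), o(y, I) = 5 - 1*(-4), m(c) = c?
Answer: -44602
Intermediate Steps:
o(y, I) = 9 (o(y, I) = 5 + 4 = 9)
k = 76 (k = -19*(1 - 5) = -19*(-4) = 76)
g(s, E) = E*s
-45286 + g(k, o(12, m(-1))) = -45286 + 9*76 = -45286 + 684 = -44602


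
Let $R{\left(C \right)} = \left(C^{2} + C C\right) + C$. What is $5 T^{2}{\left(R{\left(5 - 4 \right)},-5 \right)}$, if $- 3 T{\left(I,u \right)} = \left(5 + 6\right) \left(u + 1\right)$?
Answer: $\frac{9680}{9} \approx 1075.6$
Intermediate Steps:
$R{\left(C \right)} = C + 2 C^{2}$ ($R{\left(C \right)} = \left(C^{2} + C^{2}\right) + C = 2 C^{2} + C = C + 2 C^{2}$)
$T{\left(I,u \right)} = - \frac{11}{3} - \frac{11 u}{3}$ ($T{\left(I,u \right)} = - \frac{\left(5 + 6\right) \left(u + 1\right)}{3} = - \frac{11 \left(1 + u\right)}{3} = - \frac{11 + 11 u}{3} = - \frac{11}{3} - \frac{11 u}{3}$)
$5 T^{2}{\left(R{\left(5 - 4 \right)},-5 \right)} = 5 \left(- \frac{11}{3} - - \frac{55}{3}\right)^{2} = 5 \left(- \frac{11}{3} + \frac{55}{3}\right)^{2} = 5 \left(\frac{44}{3}\right)^{2} = 5 \cdot \frac{1936}{9} = \frac{9680}{9}$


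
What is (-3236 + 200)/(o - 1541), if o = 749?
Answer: 23/6 ≈ 3.8333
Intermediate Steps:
(-3236 + 200)/(o - 1541) = (-3236 + 200)/(749 - 1541) = -3036/(-792) = -3036*(-1/792) = 23/6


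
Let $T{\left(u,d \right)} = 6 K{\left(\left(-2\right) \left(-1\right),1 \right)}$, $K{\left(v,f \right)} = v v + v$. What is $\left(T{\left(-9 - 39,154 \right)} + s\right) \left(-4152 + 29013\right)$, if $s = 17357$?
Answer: $432407373$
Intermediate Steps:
$K{\left(v,f \right)} = v + v^{2}$ ($K{\left(v,f \right)} = v^{2} + v = v + v^{2}$)
$T{\left(u,d \right)} = 36$ ($T{\left(u,d \right)} = 6 \left(-2\right) \left(-1\right) \left(1 - -2\right) = 6 \cdot 2 \left(1 + 2\right) = 6 \cdot 2 \cdot 3 = 6 \cdot 6 = 36$)
$\left(T{\left(-9 - 39,154 \right)} + s\right) \left(-4152 + 29013\right) = \left(36 + 17357\right) \left(-4152 + 29013\right) = 17393 \cdot 24861 = 432407373$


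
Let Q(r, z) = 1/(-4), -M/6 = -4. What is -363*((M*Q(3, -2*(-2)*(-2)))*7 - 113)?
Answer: 56265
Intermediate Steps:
M = 24 (M = -6*(-4) = 24)
Q(r, z) = -1/4
-363*((M*Q(3, -2*(-2)*(-2)))*7 - 113) = -363*((24*(-1/4))*7 - 113) = -363*(-6*7 - 113) = -363*(-42 - 113) = -363*(-155) = 56265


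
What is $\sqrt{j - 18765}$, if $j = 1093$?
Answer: $94 i \sqrt{2} \approx 132.94 i$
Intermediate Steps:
$\sqrt{j - 18765} = \sqrt{1093 - 18765} = \sqrt{-17672} = 94 i \sqrt{2}$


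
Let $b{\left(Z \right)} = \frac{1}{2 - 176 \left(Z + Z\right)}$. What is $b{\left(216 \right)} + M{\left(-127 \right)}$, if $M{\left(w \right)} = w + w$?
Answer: $- \frac{19311621}{76030} \approx -254.0$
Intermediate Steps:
$M{\left(w \right)} = 2 w$
$b{\left(Z \right)} = \frac{1}{2 - 352 Z}$ ($b{\left(Z \right)} = \frac{1}{2 - 176 \cdot 2 Z} = \frac{1}{2 - 352 Z}$)
$b{\left(216 \right)} + M{\left(-127 \right)} = - \frac{1}{-2 + 352 \cdot 216} + 2 \left(-127\right) = - \frac{1}{-2 + 76032} - 254 = - \frac{1}{76030} - 254 = - \frac{19311621}{76030}$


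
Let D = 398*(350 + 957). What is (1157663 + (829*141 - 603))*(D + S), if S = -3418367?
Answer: -3692134786769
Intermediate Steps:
D = 520186 (D = 398*1307 = 520186)
(1157663 + (829*141 - 603))*(D + S) = (1157663 + (829*141 - 603))*(520186 - 3418367) = (1157663 + (116889 - 603))*(-2898181) = (1157663 + 116286)*(-2898181) = 1273949*(-2898181) = -3692134786769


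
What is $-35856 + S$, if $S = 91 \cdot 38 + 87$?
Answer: $-32311$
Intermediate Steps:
$S = 3545$ ($S = 3458 + 87 = 3545$)
$-35856 + S = -35856 + 3545 = -32311$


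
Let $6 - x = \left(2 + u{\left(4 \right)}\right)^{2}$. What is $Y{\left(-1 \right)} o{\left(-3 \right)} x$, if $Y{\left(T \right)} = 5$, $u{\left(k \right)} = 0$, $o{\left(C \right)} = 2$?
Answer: $20$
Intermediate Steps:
$x = 2$ ($x = 6 - \left(2 + 0\right)^{2} = 6 - 2^{2} = 6 - 4 = 2$)
$Y{\left(-1 \right)} o{\left(-3 \right)} x = 5 \cdot 2 \cdot 2 = 10 \cdot 2 = 20$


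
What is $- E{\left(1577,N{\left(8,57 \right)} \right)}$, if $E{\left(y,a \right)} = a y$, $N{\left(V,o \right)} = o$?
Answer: $-89889$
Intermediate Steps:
$- E{\left(1577,N{\left(8,57 \right)} \right)} = - 57 \cdot 1577 = \left(-1\right) 89889 = -89889$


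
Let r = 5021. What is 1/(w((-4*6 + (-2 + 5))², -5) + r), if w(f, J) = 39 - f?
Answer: 1/4619 ≈ 0.00021650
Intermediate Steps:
1/(w((-4*6 + (-2 + 5))², -5) + r) = 1/((39 - (-4*6 + (-2 + 5))²) + 5021) = 1/((39 - (-24 + 3)²) + 5021) = 1/((39 - 1*(-21)²) + 5021) = 1/((39 - 1*441) + 5021) = 1/((39 - 441) + 5021) = 1/(-402 + 5021) = 1/4619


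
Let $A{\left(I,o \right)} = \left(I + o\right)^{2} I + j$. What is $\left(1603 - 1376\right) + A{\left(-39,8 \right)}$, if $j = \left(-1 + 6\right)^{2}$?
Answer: $-37227$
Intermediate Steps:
$j = 25$ ($j = 5^{2} = 25$)
$A{\left(I,o \right)} = 25 + I \left(I + o\right)^{2}$ ($A{\left(I,o \right)} = \left(I + o\right)^{2} I + 25 = I \left(I + o\right)^{2} + 25 = 25 + I \left(I + o\right)^{2}$)
$\left(1603 - 1376\right) + A{\left(-39,8 \right)} = \left(1603 - 1376\right) + \left(25 - 39 \left(-39 + 8\right)^{2}\right) = 227 + \left(25 - 39 \left(-31\right)^{2}\right) = 227 + \left(25 - 37479\right) = 227 - 37454 = -37227$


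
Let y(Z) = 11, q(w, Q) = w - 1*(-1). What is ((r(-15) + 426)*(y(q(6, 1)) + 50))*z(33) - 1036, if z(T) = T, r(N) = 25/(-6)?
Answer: 1696229/2 ≈ 8.4811e+5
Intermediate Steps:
q(w, Q) = 1 + w (q(w, Q) = w + 1 = 1 + w)
r(N) = -25/6 (r(N) = 25*(-⅙) = -25/6)
((r(-15) + 426)*(y(q(6, 1)) + 50))*z(33) - 1036 = ((-25/6 + 426)*(11 + 50))*33 - 1036 = ((2531/6)*61)*33 - 1036 = (154391/6)*33 - 1036 = 1698301/2 - 1036 = 1696229/2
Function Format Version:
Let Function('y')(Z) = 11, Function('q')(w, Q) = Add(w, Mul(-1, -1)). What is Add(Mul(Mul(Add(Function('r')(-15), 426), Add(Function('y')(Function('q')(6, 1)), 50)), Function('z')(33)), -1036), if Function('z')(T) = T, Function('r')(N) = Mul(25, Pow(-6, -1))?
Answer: Rational(1696229, 2) ≈ 8.4811e+5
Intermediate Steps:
Function('q')(w, Q) = Add(1, w) (Function('q')(w, Q) = Add(w, 1) = Add(1, w))
Function('r')(N) = Rational(-25, 6) (Function('r')(N) = Mul(25, Rational(-1, 6)) = Rational(-25, 6))
Add(Mul(Mul(Add(Function('r')(-15), 426), Add(Function('y')(Function('q')(6, 1)), 50)), Function('z')(33)), -1036) = Add(Mul(Mul(Add(Rational(-25, 6), 426), Add(11, 50)), 33), -1036) = Add(Mul(Mul(Rational(2531, 6), 61), 33), -1036) = Add(Mul(Rational(154391, 6), 33), -1036) = Add(Rational(1698301, 2), -1036) = Rational(1696229, 2)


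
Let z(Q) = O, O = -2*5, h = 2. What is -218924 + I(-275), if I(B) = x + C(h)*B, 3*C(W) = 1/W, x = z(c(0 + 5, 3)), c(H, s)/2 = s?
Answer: -1313879/6 ≈ -2.1898e+5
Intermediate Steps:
c(H, s) = 2*s
O = -10
z(Q) = -10
x = -10
C(W) = 1/(3*W) (C(W) = (1/W)/3 = 1/(3*W))
I(B) = -10 + B/6 (I(B) = -10 + ((⅓)/2)*B = -10 + ((⅓)*(½))*B = -10 + B/6)
-218924 + I(-275) = -218924 + (-10 + (⅙)*(-275)) = -218924 + (-10 - 275/6) = -218924 - 335/6 = -1313879/6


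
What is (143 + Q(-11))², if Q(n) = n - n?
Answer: 20449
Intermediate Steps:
Q(n) = 0
(143 + Q(-11))² = (143 + 0)² = 143² = 20449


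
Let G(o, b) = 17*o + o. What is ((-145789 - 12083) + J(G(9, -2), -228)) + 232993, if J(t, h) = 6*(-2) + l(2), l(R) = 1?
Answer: 75110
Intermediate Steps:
G(o, b) = 18*o
J(t, h) = -11 (J(t, h) = 6*(-2) + 1 = -12 + 1 = -11)
((-145789 - 12083) + J(G(9, -2), -228)) + 232993 = ((-145789 - 12083) - 11) + 232993 = (-157872 - 11) + 232993 = -157883 + 232993 = 75110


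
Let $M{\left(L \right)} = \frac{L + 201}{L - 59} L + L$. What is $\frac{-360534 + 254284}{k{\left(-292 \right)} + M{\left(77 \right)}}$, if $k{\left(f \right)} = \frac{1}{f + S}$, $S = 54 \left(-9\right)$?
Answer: $- \frac{743962500}{8866079} \approx -83.911$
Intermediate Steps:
$S = -486$
$M{\left(L \right)} = L + \frac{L \left(201 + L\right)}{-59 + L}$ ($M{\left(L \right)} = \frac{201 + L}{-59 + L} L + L = \frac{L \left(201 + L\right)}{-59 + L} + L = L + \frac{L \left(201 + L\right)}{-59 + L}$)
$k{\left(f \right)} = \frac{1}{-486 + f}$ ($k{\left(f \right)} = \frac{1}{f - 486} = \frac{1}{-486 + f}$)
$\frac{-360534 + 254284}{k{\left(-292 \right)} + M{\left(77 \right)}} = \frac{-360534 + 254284}{\frac{1}{-486 - 292} + 2 \cdot 77 \frac{1}{-59 + 77} \left(71 + 77\right)} = - \frac{106250}{\frac{1}{-778} + 2 \cdot 77 \cdot \frac{1}{18} \cdot 148} = - \frac{106250}{- \frac{1}{778} + 2 \cdot 77 \cdot \frac{1}{18} \cdot 148} = - \frac{106250}{- \frac{1}{778} + \frac{11396}{9}} = - \frac{106250}{\frac{8866079}{7002}} = \left(-106250\right) \frac{7002}{8866079} = - \frac{743962500}{8866079}$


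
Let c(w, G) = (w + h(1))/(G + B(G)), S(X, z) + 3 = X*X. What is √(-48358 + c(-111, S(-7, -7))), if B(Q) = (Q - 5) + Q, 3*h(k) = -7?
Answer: I*√7698777618/399 ≈ 219.91*I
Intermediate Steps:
h(k) = -7/3 (h(k) = (⅓)*(-7) = -7/3)
S(X, z) = -3 + X² (S(X, z) = -3 + X*X = -3 + X²)
B(Q) = -5 + 2*Q (B(Q) = (-5 + Q) + Q = -5 + 2*Q)
c(w, G) = (-7/3 + w)/(-5 + 3*G) (c(w, G) = (w - 7/3)/(G + (-5 + 2*G)) = (-7/3 + w)/(-5 + 3*G))
√(-48358 + c(-111, S(-7, -7))) = √(-48358 + (-7 + 3*(-111))/(3*(-5 + 3*(-3 + (-7)²)))) = √(-48358 + (-7 - 333)/(3*(-5 + 3*(-3 + 49)))) = √(-48358 + (⅓)*(-340)/(-5 + 3*46)) = √(-48358 + (⅓)*(-340)/(-5 + 138)) = √(-48358 + (⅓)*(-340)/133) = √(-48358 + (⅓)*(1/133)*(-340)) = √(-48358 - 340/399) = √(-19295182/399) = I*√7698777618/399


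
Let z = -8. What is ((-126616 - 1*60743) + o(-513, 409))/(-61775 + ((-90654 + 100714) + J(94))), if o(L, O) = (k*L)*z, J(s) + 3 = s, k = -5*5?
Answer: 96653/17208 ≈ 5.6167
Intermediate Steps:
k = -25
J(s) = -3 + s
o(L, O) = 200*L (o(L, O) = -25*L*(-8) = 200*L)
((-126616 - 1*60743) + o(-513, 409))/(-61775 + ((-90654 + 100714) + J(94))) = ((-126616 - 1*60743) + 200*(-513))/(-61775 + ((-90654 + 100714) + (-3 + 94))) = ((-126616 - 60743) - 102600)/(-61775 + (10060 + 91)) = (-187359 - 102600)/(-61775 + 10151) = -289959/(-51624) = -289959*(-1/51624) = 96653/17208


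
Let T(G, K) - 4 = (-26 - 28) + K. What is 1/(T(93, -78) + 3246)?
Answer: 1/3118 ≈ 0.00032072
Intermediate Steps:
T(G, K) = -50 + K (T(G, K) = 4 + ((-26 - 28) + K) = 4 + (-54 + K) = -50 + K)
1/(T(93, -78) + 3246) = 1/((-50 - 78) + 3246) = 1/(-128 + 3246) = 1/3118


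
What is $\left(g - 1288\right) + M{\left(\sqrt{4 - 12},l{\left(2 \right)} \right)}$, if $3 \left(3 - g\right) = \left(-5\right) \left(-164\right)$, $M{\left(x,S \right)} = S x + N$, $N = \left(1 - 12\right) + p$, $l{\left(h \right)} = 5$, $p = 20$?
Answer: $- \frac{4648}{3} + 10 i \sqrt{2} \approx -1549.3 + 14.142 i$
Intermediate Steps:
$N = 9$ ($N = \left(1 - 12\right) + 20 = -11 + 20 = 9$)
$M{\left(x,S \right)} = 9 + S x$ ($M{\left(x,S \right)} = S x + 9 = 9 + S x$)
$g = - \frac{811}{3}$ ($g = 3 - \frac{\left(-5\right) \left(-164\right)}{3} = 3 - \frac{820}{3} = - \frac{811}{3} \approx -270.33$)
$\left(g - 1288\right) + M{\left(\sqrt{4 - 12},l{\left(2 \right)} \right)} = \left(- \frac{811}{3} - 1288\right) + \left(9 + 5 \sqrt{4 - 12}\right) = - \frac{4675}{3} + \left(9 + 5 \sqrt{-8}\right) = - \frac{4675}{3} + \left(9 + 5 \cdot 2 i \sqrt{2}\right) = - \frac{4675}{3} + \left(9 + 10 i \sqrt{2}\right) = - \frac{4648}{3} + 10 i \sqrt{2}$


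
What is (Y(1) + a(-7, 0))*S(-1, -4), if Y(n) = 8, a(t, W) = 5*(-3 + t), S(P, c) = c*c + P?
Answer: -630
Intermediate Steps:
S(P, c) = P + c² (S(P, c) = c² + P = P + c²)
a(t, W) = -15 + 5*t
(Y(1) + a(-7, 0))*S(-1, -4) = (8 + (-15 + 5*(-7)))*(-1 + (-4)²) = (8 + (-15 - 35))*(-1 + 16) = (8 - 50)*15 = -42*15 = -630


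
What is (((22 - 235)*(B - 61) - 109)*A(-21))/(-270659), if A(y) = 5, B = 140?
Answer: 84680/270659 ≈ 0.31287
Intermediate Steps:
(((22 - 235)*(B - 61) - 109)*A(-21))/(-270659) = (((22 - 235)*(140 - 61) - 109)*5)/(-270659) = ((-213*79 - 109)*5)*(-1/270659) = ((-16827 - 109)*5)*(-1/270659) = -16936*5*(-1/270659) = -84680*(-1/270659) = 84680/270659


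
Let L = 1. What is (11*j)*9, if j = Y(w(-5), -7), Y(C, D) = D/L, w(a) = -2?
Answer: -693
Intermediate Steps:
Y(C, D) = D (Y(C, D) = D/1 = D*1 = D)
j = -7
(11*j)*9 = (11*(-7))*9 = -77*9 = -693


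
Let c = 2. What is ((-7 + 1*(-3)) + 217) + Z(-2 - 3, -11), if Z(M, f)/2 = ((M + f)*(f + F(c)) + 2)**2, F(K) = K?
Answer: 42839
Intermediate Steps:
Z(M, f) = 2*(2 + (2 + f)*(M + f))**2 (Z(M, f) = 2*((M + f)*(f + 2) + 2)**2 = 2*((M + f)*(2 + f) + 2)**2 = 2*((2 + f)*(M + f) + 2)**2 = 2*(2 + (2 + f)*(M + f))**2)
((-7 + 1*(-3)) + 217) + Z(-2 - 3, -11) = ((-7 + 1*(-3)) + 217) + 2*(2 + (-11)**2 + 2*(-2 - 3) + 2*(-11) + (-2 - 3)*(-11))**2 = ((-7 - 3) + 217) + 2*(2 + 121 + 2*(-5) - 22 - 5*(-11))**2 = (-10 + 217) + 2*(2 + 121 - 10 - 22 + 55)**2 = 207 + 2*146**2 = 207 + 2*21316 = 207 + 42632 = 42839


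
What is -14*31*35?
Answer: -15190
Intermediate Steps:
-14*31*35 = -434*35 = -15190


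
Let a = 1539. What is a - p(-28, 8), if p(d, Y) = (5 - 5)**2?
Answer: 1539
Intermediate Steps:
p(d, Y) = 0 (p(d, Y) = 0**2 = 0)
a - p(-28, 8) = 1539 - 1*0 = 1539 + 0 = 1539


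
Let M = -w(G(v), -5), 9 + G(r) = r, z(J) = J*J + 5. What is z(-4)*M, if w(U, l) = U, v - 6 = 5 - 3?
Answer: 21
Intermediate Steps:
v = 8 (v = 6 + (5 - 3) = 6 + 2 = 8)
z(J) = 5 + J² (z(J) = J² + 5 = 5 + J²)
G(r) = -9 + r
M = 1 (M = -(-9 + 8) = -1*(-1) = 1)
z(-4)*M = (5 + (-4)²)*1 = (5 + 16)*1 = 21*1 = 21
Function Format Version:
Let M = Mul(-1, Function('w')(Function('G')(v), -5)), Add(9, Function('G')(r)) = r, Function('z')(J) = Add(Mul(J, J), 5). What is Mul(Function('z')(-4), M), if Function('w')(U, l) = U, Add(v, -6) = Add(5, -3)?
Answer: 21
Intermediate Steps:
v = 8 (v = Add(6, Add(5, -3)) = Add(6, 2) = 8)
Function('z')(J) = Add(5, Pow(J, 2)) (Function('z')(J) = Add(Pow(J, 2), 5) = Add(5, Pow(J, 2)))
Function('G')(r) = Add(-9, r)
M = 1 (M = Mul(-1, Add(-9, 8)) = Mul(-1, -1) = 1)
Mul(Function('z')(-4), M) = Mul(Add(5, Pow(-4, 2)), 1) = Mul(Add(5, 16), 1) = Mul(21, 1) = 21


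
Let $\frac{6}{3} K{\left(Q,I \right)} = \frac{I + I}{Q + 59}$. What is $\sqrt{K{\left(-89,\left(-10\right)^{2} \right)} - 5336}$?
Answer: $\frac{i \sqrt{48054}}{3} \approx 73.071 i$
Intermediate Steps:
$K{\left(Q,I \right)} = \frac{I}{59 + Q}$ ($K{\left(Q,I \right)} = \frac{\left(I + I\right) \frac{1}{Q + 59}}{2} = \frac{2 I \frac{1}{59 + Q}}{2} = \frac{I}{59 + Q}$)
$\sqrt{K{\left(-89,\left(-10\right)^{2} \right)} - 5336} = \sqrt{\frac{\left(-10\right)^{2}}{59 - 89} - 5336} = \sqrt{\frac{100}{-30} - 5336} = \sqrt{100 \left(- \frac{1}{30}\right) - 5336} = \sqrt{- \frac{10}{3} - 5336} = \sqrt{- \frac{16018}{3}} = \frac{i \sqrt{48054}}{3}$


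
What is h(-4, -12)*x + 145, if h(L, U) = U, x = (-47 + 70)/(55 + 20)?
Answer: 3533/25 ≈ 141.32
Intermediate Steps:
x = 23/75 ≈ 0.30667
h(-4, -12)*x + 145 = -12*23/75 + 145 = -92/25 + 145 = 3533/25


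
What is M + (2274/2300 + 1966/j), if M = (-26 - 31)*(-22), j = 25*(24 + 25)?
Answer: 70809049/56350 ≈ 1256.6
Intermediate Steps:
j = 1225 (j = 25*49 = 1225)
M = 1254 (M = -57*(-22) = 1254)
M + (2274/2300 + 1966/j) = 1254 + (2274/2300 + 1966/1225) = 1254 + (2274*(1/2300) + 1966*(1/1225)) = 1254 + (1137/1150 + 1966/1225) = 1254 + 146149/56350 = 70809049/56350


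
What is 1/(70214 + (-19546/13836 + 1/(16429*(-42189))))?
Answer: 532780608262/37407904973855009 ≈ 1.4242e-5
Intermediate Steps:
1/(70214 + (-19546/13836 + 1/(16429*(-42189)))) = 1/(70214 + (-19546*1/13836 + (1/16429)*(-1/42189))) = 1/(70214 + (-9773/6918 - 1/693123081)) = 1/(70214 - 752654653059/532780608262) = 1/(37407904973855009/532780608262) = 532780608262/37407904973855009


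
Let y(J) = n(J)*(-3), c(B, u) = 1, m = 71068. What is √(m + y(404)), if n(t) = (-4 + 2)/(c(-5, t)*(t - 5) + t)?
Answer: √45825290830/803 ≈ 266.59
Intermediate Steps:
n(t) = -2/(-5 + 2*t) (n(t) = (-4 + 2)/(1*(t - 5) + t) = -2/(1*(-5 + t) + t) = -2/((-5 + t) + t) = -2/(-5 + 2*t))
y(J) = 6/(-5 + 2*J) (y(J) = -2/(-5 + 2*J)*(-3) = 6/(-5 + 2*J))
√(m + y(404)) = √(71068 + 6/(-5 + 2*404)) = √(71068 + 6/(-5 + 808)) = √(71068 + 6/803) = √(57067610/803) = √45825290830/803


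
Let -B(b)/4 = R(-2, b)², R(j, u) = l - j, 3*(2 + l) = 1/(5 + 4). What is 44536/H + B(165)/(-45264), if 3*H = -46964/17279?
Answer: -4761146484079771/96855782724 ≈ -49157.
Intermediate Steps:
H = -46964/51837 (H = (-46964/17279)/3 = (-46964*1/17279)/3 = (⅓)*(-46964/17279) = -46964/51837 ≈ -0.90599)
l = -53/27 (l = -2 + 1/(3*(5 + 4)) = -2 + (⅓)/9 = -2 + (⅓)*(⅑) = -2 + 1/27 = -53/27 ≈ -1.9630)
R(j, u) = -53/27 - j
B(b) = -4/729 (B(b) = -4*(-53/27 - 1*(-2))² = -4*(-53/27 + 2)² = -4*(1/27)² = -4*1/729 = -4/729)
44536/H + B(165)/(-45264) = 44536/(-46964/51837) - 4/729/(-45264) = 44536*(-51837/46964) - 4/729*(-1/45264) = -577153158/11741 + 1/8249364 = -4761146484079771/96855782724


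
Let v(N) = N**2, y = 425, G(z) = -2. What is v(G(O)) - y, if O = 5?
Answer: -421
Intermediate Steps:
v(G(O)) - y = (-2)**2 - 1*425 = 4 - 425 = -421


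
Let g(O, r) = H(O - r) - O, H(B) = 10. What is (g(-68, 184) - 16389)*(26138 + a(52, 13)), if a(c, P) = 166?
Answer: -429044544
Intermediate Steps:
g(O, r) = 10 - O
(g(-68, 184) - 16389)*(26138 + a(52, 13)) = ((10 - 1*(-68)) - 16389)*(26138 + 166) = ((10 + 68) - 16389)*26304 = (78 - 16389)*26304 = -16311*26304 = -429044544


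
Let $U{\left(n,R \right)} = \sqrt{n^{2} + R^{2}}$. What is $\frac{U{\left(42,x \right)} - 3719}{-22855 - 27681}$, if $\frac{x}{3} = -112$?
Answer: $\frac{3719}{50536} - \frac{21 \sqrt{65}}{25268} \approx 0.066891$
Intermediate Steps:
$x = -336$ ($x = 3 \left(-112\right) = -336$)
$U{\left(n,R \right)} = \sqrt{R^{2} + n^{2}}$
$\frac{U{\left(42,x \right)} - 3719}{-22855 - 27681} = \frac{\sqrt{\left(-336\right)^{2} + 42^{2}} - 3719}{-22855 - 27681} = \frac{\sqrt{112896 + 1764} - 3719}{-22855 - 27681} = \frac{\sqrt{114660} - 3719}{-50536} = \left(42 \sqrt{65} - 3719\right) \left(- \frac{1}{50536}\right) = \left(-3719 + 42 \sqrt{65}\right) \left(- \frac{1}{50536}\right) = \frac{3719}{50536} - \frac{21 \sqrt{65}}{25268}$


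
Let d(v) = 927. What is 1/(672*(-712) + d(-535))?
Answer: -1/477537 ≈ -2.0941e-6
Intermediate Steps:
1/(672*(-712) + d(-535)) = 1/(672*(-712) + 927) = 1/(-478464 + 927) = 1/(-477537) = -1/477537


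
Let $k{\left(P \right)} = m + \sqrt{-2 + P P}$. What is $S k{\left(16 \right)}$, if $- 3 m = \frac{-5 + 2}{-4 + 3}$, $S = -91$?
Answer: $91 - 91 \sqrt{254} \approx -1359.3$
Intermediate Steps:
$m = -1$ ($m = - \frac{\left(-5 + 2\right) \frac{1}{-4 + 3}}{3} = - \frac{\left(-3\right) \frac{1}{-1}}{3} = - \frac{\left(-3\right) \left(-1\right)}{3} = \left(- \frac{1}{3}\right) 3 = -1$)
$k{\left(P \right)} = -1 + \sqrt{-2 + P^{2}}$ ($k{\left(P \right)} = -1 + \sqrt{-2 + P P} = -1 + \sqrt{-2 + P^{2}}$)
$S k{\left(16 \right)} = - 91 \left(-1 + \sqrt{-2 + 16^{2}}\right) = - 91 \left(-1 + \sqrt{-2 + 256}\right) = - 91 \left(-1 + \sqrt{254}\right) = 91 - 91 \sqrt{254}$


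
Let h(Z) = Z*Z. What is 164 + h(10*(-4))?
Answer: 1764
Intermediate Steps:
h(Z) = Z**2
164 + h(10*(-4)) = 164 + (10*(-4))**2 = 164 + (-40)**2 = 164 + 1600 = 1764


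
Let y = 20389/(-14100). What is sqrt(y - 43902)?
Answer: I*sqrt(87284441049)/1410 ≈ 209.53*I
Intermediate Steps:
y = -20389/14100 (y = 20389*(-1/14100) = -20389/14100 ≈ -1.4460)
sqrt(y - 43902) = sqrt(-20389/14100 - 43902) = sqrt(-619038589/14100) = I*sqrt(87284441049)/1410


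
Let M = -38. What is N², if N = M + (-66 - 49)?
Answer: 23409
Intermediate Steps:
N = -153 (N = -38 + (-66 - 49) = -38 - 115 = -153)
N² = (-153)² = 23409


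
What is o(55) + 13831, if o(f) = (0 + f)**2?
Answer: 16856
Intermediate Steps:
o(f) = f**2
o(55) + 13831 = 55**2 + 13831 = 3025 + 13831 = 16856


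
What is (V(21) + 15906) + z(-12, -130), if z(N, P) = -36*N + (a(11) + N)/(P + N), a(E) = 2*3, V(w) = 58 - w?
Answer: 1162628/71 ≈ 16375.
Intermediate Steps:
a(E) = 6
z(N, P) = -36*N + (6 + N)/(N + P) (z(N, P) = -36*N + (6 + N)/(P + N) = -36*N + (6 + N)/(N + P))
(V(21) + 15906) + z(-12, -130) = ((58 - 1*21) + 15906) + (6 - 12 - 36*(-12)² - 36*(-12)*(-130))/(-12 - 130) = ((58 - 21) + 15906) + (6 - 12 - 36*144 - 56160)/(-142) = (37 + 15906) - (6 - 12 - 5184 - 56160)/142 = 15943 - 1/142*(-61350) = 15943 + 30675/71 = 1162628/71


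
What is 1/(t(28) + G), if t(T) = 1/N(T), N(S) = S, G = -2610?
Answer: -28/73079 ≈ -0.00038315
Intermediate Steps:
t(T) = 1/T
1/(t(28) + G) = 1/(1/28 - 2610) = 1/(-73079/28) = -28/73079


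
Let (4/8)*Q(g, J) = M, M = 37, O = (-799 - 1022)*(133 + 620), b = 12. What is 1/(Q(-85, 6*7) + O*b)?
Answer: -1/16454482 ≈ -6.0774e-8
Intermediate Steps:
O = -1371213 (O = -1821*753 = -1371213)
Q(g, J) = 74 (Q(g, J) = 2*37 = 74)
1/(Q(-85, 6*7) + O*b) = 1/(74 - 1371213*12) = 1/(74 - 16454556) = 1/(-16454482) = -1/16454482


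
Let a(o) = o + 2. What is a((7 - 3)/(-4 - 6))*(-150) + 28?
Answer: -212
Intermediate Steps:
a(o) = 2 + o
a((7 - 3)/(-4 - 6))*(-150) + 28 = (2 + (7 - 3)/(-4 - 6))*(-150) + 28 = (2 + 4/(-10))*(-150) + 28 = (2 + 4*(-1/10))*(-150) + 28 = (2 - 2/5)*(-150) + 28 = (8/5)*(-150) + 28 = -240 + 28 = -212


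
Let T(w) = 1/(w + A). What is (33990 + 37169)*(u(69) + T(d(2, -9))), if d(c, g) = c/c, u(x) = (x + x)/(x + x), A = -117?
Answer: 8183285/116 ≈ 70546.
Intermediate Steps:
u(x) = 1 (u(x) = (2*x)/((2*x)) = (2*x)*(1/(2*x)) = 1)
d(c, g) = 1
T(w) = 1/(-117 + w) (T(w) = 1/(w - 117) = 1/(-117 + w))
(33990 + 37169)*(u(69) + T(d(2, -9))) = (33990 + 37169)*(1 + 1/(-117 + 1)) = 71159*(1 + 1/(-116)) = 71159*(1 - 1/116) = 71159*(115/116) = 8183285/116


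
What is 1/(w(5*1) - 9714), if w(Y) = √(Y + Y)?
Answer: -4857/47180893 - √10/94361786 ≈ -0.00010298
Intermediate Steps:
w(Y) = √2*√Y (w(Y) = √(2*Y) = √2*√Y)
1/(w(5*1) - 9714) = 1/(√2*√(5*1) - 9714) = 1/(√2*√5 - 9714) = 1/(√10 - 9714) = 1/(-9714 + √10)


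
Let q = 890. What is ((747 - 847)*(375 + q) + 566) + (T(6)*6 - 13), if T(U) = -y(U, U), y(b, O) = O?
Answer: -125983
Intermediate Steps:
T(U) = -U
((747 - 847)*(375 + q) + 566) + (T(6)*6 - 13) = ((747 - 847)*(375 + 890) + 566) + (-1*6*6 - 13) = (-100*1265 + 566) + (-6*6 - 13) = (-126500 + 566) + (-36 - 13) = -125934 - 49 = -125983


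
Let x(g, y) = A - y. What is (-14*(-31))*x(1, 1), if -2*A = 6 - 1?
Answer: -1519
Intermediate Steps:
A = -5/2 (A = -(6 - 1)/2 = -½*5 = -5/2 ≈ -2.5000)
x(g, y) = -5/2 - y
(-14*(-31))*x(1, 1) = (-14*(-31))*(-5/2 - 1*1) = 434*(-5/2 - 1) = 434*(-7/2) = -1519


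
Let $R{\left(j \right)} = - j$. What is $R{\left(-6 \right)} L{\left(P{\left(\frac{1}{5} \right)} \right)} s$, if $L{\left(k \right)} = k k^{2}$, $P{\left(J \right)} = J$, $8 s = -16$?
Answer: $- \frac{12}{125} \approx -0.096$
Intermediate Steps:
$s = -2$ ($s = \frac{1}{8} \left(-16\right) = -2$)
$L{\left(k \right)} = k^{3}$
$R{\left(-6 \right)} L{\left(P{\left(\frac{1}{5} \right)} \right)} s = \left(-1\right) \left(-6\right) \left(\frac{1}{5}\right)^{3} \left(-2\right) = \frac{6}{125} \left(-2\right) = - \frac{12}{125}$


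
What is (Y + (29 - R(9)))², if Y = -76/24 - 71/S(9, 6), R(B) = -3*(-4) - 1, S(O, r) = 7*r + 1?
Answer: 11566801/66564 ≈ 173.77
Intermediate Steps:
S(O, r) = 1 + 7*r
R(B) = 11 (R(B) = 12 - 1 = 11)
Y = -1243/258 (Y = -76/24 - 71/(1 + 7*6) = -76*1/24 - 71/(1 + 42) = -19/6 - 71/43 = -1243/258 ≈ -4.8178)
(Y + (29 - R(9)))² = (-1243/258 + (29 - 1*11))² = (-1243/258 + (29 - 11))² = (-1243/258 + 18)² = (3401/258)² = 11566801/66564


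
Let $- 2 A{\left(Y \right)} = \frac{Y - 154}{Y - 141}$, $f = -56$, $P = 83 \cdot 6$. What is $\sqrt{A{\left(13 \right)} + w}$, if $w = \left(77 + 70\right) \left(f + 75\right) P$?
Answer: $\frac{\sqrt{356073843}}{16} \approx 1179.4$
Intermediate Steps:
$P = 498$
$A{\left(Y \right)} = - \frac{-154 + Y}{2 \left(-141 + Y\right)}$ ($A{\left(Y \right)} = - \frac{\left(Y - 154\right) \frac{1}{Y - 141}}{2} = - \frac{\left(-154 + Y\right) \frac{1}{-141 + Y}}{2} = - \frac{\frac{1}{-141 + Y} \left(-154 + Y\right)}{2} = - \frac{-154 + Y}{2 \left(-141 + Y\right)}$)
$w = 1390914$ ($w = \left(77 + 70\right) \left(-56 + 75\right) 498 = 147 \cdot 19 \cdot 498 = 2793 \cdot 498 = 1390914$)
$\sqrt{A{\left(13 \right)} + w} = \sqrt{\frac{154 - 13}{2 \left(-141 + 13\right)} + 1390914} = \sqrt{\frac{154 - 13}{2 \left(-128\right)} + 1390914} = \sqrt{\frac{1}{2} \left(- \frac{1}{128}\right) 141 + 1390914} = \sqrt{- \frac{141}{256} + 1390914} = \sqrt{\frac{356073843}{256}} = \frac{\sqrt{356073843}}{16}$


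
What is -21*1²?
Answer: -21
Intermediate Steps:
-21*1² = -21*1 = -21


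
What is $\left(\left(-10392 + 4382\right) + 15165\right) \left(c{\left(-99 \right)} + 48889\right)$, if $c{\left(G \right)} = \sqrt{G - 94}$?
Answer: $447578795 + 9155 i \sqrt{193} \approx 4.4758 \cdot 10^{8} + 1.2719 \cdot 10^{5} i$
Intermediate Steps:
$c{\left(G \right)} = \sqrt{-94 + G}$
$\left(\left(-10392 + 4382\right) + 15165\right) \left(c{\left(-99 \right)} + 48889\right) = \left(\left(-10392 + 4382\right) + 15165\right) \left(\sqrt{-94 - 99} + 48889\right) = \left(-6010 + 15165\right) \left(\sqrt{-193} + 48889\right) = 9155 \left(i \sqrt{193} + 48889\right) = 9155 \left(48889 + i \sqrt{193}\right) = 447578795 + 9155 i \sqrt{193}$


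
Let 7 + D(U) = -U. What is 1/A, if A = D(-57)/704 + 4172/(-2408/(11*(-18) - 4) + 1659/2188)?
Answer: 140896096/46371521321 ≈ 0.0030384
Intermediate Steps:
D(U) = -7 - U
A = 46371521321/140896096 (A = (-7 - 1*(-57))/704 + 4172/(-2408/(11*(-18) - 4) + 1659/2188) = (-7 + 57)*(1/704) + 4172/(-2408/(-198 - 4) + 1659*(1/2188)) = 50*(1/704) + 4172/(-2408/(-202) + 1659/2188) = 25/352 + 4172/(-2408*(-1/202) + 1659/2188) = 25/352 + 4172/(1204/101 + 1659/2188) = 25/352 + 4172/(2801911/220988) = 25/352 + 4172*(220988/2801911) = 25/352 + 131708848/400273 = 46371521321/140896096 ≈ 329.12)
1/A = 1/(46371521321/140896096) = 140896096/46371521321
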